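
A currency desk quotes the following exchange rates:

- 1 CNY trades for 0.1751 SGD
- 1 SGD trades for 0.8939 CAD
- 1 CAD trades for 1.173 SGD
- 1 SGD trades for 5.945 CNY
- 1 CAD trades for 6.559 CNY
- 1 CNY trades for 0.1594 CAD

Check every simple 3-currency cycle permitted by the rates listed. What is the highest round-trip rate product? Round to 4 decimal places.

1.1116

CNY→CAD→SGD→CNY: 0.1594 × 1.173 × 5.945 = 1.11157
CNY→SGD→CAD→CNY: 0.1751 × 0.8939 × 6.559 = 1.02663
Maximum is CNY→CAD→SGD→CNY at 1.1116; arbitrage exists.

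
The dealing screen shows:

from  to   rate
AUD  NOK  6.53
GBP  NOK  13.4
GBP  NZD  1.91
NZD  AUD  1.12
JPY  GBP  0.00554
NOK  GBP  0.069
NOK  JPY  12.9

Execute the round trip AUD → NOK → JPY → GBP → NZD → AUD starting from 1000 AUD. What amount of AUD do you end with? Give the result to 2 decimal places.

998.31

1000 AUD × 6.53 = 6530 NOK
6530 NOK × 12.9 = 84237 JPY
84237 JPY × 0.00554 = 466.67298 GBP
466.67298 GBP × 1.91 = 891.3453918 NZD
891.3453918 NZD × 1.12 = 998.306838816 AUD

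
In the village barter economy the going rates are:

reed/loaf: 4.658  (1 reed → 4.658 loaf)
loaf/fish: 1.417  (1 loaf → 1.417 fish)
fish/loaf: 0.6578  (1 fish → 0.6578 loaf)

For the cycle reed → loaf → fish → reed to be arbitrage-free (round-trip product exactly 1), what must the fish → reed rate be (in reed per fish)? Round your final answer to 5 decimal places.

0.15151

Known legs of the cycle: 4.658 × 1.417 = 6.600386
For no arbitrage the full-cycle product must be 1, so the missing rate is 1 / 6.600386 ≈ 0.1515063.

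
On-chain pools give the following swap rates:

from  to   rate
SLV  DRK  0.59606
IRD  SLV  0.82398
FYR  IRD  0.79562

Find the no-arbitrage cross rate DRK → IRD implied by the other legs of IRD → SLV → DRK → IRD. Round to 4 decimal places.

Known legs of the cycle: 0.82398 × 0.59606 = 0.4911415188
For no arbitrage the full-cycle product must be 1, so the missing rate is 1 / 0.4911415188 ≈ 2.036073.

2.0361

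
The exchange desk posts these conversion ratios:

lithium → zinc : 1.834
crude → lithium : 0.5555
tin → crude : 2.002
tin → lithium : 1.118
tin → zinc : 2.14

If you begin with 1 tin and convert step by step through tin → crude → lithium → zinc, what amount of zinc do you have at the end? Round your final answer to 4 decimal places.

2.0396

1 tin × 2.002 = 2.002 crude
2.002 crude × 0.5555 = 1.112111 lithium
1.112111 lithium × 1.834 = 2.039611574 zinc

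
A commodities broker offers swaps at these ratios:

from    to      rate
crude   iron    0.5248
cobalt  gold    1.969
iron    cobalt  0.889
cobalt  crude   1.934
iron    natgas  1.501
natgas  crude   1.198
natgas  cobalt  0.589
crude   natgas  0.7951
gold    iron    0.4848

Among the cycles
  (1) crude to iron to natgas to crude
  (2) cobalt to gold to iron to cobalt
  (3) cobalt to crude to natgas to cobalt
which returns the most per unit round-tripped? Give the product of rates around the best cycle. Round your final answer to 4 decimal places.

0.9437

(1) 0.5248 × 1.501 × 1.198 = 0.94369
(2) 1.969 × 0.4848 × 0.889 = 0.84861
(3) 1.934 × 0.7951 × 0.589 = 0.90572
Highest is cycle (1) at 0.9437 (≤1, no arbitrage).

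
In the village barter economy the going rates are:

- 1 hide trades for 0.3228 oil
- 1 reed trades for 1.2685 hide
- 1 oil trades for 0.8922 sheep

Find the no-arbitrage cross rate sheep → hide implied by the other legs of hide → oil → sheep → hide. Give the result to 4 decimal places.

3.4722

Known legs of the cycle: 0.3228 × 0.8922 = 0.28800216
For no arbitrage the full-cycle product must be 1, so the missing rate is 1 / 0.28800216 ≈ 3.472196.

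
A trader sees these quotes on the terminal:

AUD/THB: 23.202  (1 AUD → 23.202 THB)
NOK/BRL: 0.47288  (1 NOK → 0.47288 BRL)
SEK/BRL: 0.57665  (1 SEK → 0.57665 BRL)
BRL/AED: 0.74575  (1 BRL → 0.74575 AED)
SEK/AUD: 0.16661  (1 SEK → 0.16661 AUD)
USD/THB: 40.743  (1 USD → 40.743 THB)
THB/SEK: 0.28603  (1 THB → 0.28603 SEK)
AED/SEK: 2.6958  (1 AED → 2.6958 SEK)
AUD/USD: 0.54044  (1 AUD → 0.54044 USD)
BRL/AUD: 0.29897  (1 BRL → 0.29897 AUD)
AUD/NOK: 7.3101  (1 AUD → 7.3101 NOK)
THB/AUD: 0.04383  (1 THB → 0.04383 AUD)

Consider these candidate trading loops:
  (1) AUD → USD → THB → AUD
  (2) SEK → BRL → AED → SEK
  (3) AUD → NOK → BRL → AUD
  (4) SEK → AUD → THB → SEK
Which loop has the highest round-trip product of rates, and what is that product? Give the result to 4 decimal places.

(1) 0.54044 × 40.743 × 0.04383 = 0.96510
(2) 0.57665 × 0.74575 × 2.6958 = 1.15929
(3) 7.3101 × 0.47288 × 0.29897 = 1.03348
(4) 0.16661 × 23.202 × 0.28603 = 1.10570
Highest is cycle (2) at 1.1593 (>1, arbitrage).

1.1593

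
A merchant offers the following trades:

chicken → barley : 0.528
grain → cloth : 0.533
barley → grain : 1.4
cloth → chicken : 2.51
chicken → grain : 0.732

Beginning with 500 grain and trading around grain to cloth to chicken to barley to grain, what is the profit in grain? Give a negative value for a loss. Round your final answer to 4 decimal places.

-5.5380

500 grain × 0.533 = 266.5 cloth
266.5 cloth × 2.51 = 668.915 chicken
668.915 chicken × 0.528 = 353.18712 barley
353.18712 barley × 1.4 = 494.461968 grain
Net change: 494.461968 − 500 = -5.538032 grain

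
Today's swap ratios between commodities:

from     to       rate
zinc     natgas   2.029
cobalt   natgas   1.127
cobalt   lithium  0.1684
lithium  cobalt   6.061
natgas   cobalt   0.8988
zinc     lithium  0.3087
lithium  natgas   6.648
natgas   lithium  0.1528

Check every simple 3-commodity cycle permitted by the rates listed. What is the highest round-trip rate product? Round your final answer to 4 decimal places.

natgas→lithium→cobalt→natgas: 0.1528 × 6.061 × 1.127 = 1.04374
natgas→cobalt→lithium→natgas: 0.8988 × 0.1684 × 6.648 = 1.00623
Maximum is natgas→lithium→cobalt→natgas at 1.0437; arbitrage exists.

1.0437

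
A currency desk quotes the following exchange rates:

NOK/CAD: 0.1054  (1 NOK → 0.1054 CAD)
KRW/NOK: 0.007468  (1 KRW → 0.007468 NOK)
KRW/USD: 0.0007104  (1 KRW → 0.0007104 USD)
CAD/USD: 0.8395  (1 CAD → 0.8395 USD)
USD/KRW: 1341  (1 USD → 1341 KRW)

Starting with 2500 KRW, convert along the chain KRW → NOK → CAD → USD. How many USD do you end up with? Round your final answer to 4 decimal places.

2500 KRW × 0.007468 = 18.67 NOK
18.67 NOK × 0.1054 = 1.967818 CAD
1.967818 CAD × 0.8395 = 1.651983211 USD

1.6520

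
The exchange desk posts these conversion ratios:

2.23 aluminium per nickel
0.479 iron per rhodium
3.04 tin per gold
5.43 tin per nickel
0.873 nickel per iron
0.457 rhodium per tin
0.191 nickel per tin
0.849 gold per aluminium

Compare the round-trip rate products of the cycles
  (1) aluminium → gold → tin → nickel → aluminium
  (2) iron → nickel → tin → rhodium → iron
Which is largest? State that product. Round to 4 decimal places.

(1) 0.849 × 3.04 × 0.191 × 2.23 = 1.09931
(2) 0.873 × 5.43 × 0.457 × 0.479 = 1.03769
Highest is cycle (1) at 1.0993 (>1, arbitrage).

1.0993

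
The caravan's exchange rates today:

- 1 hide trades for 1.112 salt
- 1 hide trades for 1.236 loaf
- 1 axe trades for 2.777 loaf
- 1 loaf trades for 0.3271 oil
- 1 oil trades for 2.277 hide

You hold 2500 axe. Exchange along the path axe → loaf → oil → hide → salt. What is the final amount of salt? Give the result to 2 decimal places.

5749.95

2500 axe × 2.777 = 6942.5 loaf
6942.5 loaf × 0.3271 = 2270.89175 oil
2270.89175 oil × 2.277 = 5170.82051475 hide
5170.82051475 hide × 1.112 = 5749.952412402 salt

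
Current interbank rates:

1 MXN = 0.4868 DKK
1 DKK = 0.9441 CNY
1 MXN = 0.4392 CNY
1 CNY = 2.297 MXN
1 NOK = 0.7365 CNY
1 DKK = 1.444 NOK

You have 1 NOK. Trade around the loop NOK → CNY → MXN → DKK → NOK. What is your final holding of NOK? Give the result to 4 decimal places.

1 NOK × 0.7365 = 0.7365 CNY
0.7365 CNY × 2.297 = 1.6917405 MXN
1.6917405 MXN × 0.4868 = 0.8235392754 DKK
0.8235392754 DKK × 1.444 = 1.1891907136776 NOK

1.1892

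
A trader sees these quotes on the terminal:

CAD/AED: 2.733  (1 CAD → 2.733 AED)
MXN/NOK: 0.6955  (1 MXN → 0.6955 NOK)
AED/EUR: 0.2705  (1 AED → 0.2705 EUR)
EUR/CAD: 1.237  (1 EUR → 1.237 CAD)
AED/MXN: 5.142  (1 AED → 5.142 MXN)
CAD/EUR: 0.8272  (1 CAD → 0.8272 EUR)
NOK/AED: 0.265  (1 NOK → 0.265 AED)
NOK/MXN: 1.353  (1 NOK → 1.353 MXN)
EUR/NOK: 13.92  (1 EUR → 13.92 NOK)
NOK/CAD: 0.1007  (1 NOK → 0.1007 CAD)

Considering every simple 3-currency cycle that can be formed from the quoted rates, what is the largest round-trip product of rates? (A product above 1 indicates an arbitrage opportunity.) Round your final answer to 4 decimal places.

1.1595

CAD→EUR→NOK→CAD: 0.8272 × 13.92 × 0.1007 = 1.15952
AED→EUR→NOK→AED: 0.2705 × 13.92 × 0.265 = 0.99782
AED→MXN→NOK→AED: 5.142 × 0.6955 × 0.265 = 0.94771
CAD→AED→EUR→CAD: 2.733 × 0.2705 × 1.237 = 0.91449
Maximum is CAD→EUR→NOK→CAD at 1.1595; arbitrage exists.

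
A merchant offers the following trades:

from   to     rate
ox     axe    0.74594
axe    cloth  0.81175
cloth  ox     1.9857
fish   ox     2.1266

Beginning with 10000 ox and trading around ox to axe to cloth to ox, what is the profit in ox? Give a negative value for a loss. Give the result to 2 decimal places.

10000 ox × 0.74594 = 7459.4 axe
7459.4 axe × 0.81175 = 6055.16795 cloth
6055.16795 cloth × 1.9857 = 12023.746998315 ox
Net change: 12023.746998315 − 10000 = 2023.746998315 ox

2023.75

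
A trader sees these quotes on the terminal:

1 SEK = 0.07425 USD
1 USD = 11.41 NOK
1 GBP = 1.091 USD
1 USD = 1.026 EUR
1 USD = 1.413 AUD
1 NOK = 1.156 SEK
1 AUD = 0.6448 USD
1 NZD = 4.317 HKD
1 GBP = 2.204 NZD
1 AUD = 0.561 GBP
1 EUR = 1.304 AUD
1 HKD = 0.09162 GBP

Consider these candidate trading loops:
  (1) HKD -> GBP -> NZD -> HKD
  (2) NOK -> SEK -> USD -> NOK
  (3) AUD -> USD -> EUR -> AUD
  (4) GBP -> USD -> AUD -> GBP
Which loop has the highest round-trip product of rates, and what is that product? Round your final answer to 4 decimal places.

(1) 0.09162 × 2.204 × 4.317 = 0.87173
(2) 1.156 × 0.07425 × 11.41 = 0.97935
(3) 0.6448 × 1.026 × 1.304 = 0.86268
(4) 1.091 × 1.413 × 0.561 = 0.86483
Highest is cycle (2) at 0.9794 (≤1, no arbitrage).

0.9794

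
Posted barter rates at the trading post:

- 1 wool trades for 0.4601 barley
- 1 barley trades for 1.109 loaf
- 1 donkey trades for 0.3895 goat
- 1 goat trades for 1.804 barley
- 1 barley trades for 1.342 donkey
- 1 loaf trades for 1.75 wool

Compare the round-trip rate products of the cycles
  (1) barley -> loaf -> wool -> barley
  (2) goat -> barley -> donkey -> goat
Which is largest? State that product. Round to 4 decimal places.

(1) 1.109 × 1.75 × 0.4601 = 0.89294
(2) 1.804 × 1.342 × 0.3895 = 0.94297
Highest is cycle (2) at 0.9430 (≤1, no arbitrage).

0.9430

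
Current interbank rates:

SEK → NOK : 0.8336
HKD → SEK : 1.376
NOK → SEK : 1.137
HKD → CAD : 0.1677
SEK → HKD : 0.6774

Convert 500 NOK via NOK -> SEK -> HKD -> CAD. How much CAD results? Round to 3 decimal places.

64.582

500 NOK × 1.137 = 568.5 SEK
568.5 SEK × 0.6774 = 385.1019 HKD
385.1019 HKD × 0.1677 = 64.58158863 CAD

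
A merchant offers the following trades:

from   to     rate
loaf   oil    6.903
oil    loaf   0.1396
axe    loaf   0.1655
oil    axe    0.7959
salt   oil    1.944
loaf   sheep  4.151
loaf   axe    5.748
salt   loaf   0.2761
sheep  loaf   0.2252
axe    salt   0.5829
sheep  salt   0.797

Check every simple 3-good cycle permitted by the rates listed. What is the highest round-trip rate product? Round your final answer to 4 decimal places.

0.9251

loaf→axe→salt→loaf: 5.748 × 0.5829 × 0.2761 = 0.92508
loaf→sheep→salt→loaf: 4.151 × 0.797 × 0.2761 = 0.91343
loaf→oil→axe→loaf: 6.903 × 0.7959 × 0.1655 = 0.90927
axe→salt→oil→axe: 0.5829 × 1.944 × 0.7959 = 0.90188
Maximum is loaf→axe→salt→loaf at 0.9251; no arbitrage — every cycle loses value.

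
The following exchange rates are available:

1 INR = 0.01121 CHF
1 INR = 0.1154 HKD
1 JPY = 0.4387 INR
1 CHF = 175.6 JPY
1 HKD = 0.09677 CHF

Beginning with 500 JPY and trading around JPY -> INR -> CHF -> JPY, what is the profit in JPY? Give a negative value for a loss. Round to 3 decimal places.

-68.215

500 JPY × 0.4387 = 219.35 INR
219.35 INR × 0.01121 = 2.4589135 CHF
2.4589135 CHF × 175.6 = 431.7852106 JPY
Net change: 431.7852106 − 500 = -68.2147894 JPY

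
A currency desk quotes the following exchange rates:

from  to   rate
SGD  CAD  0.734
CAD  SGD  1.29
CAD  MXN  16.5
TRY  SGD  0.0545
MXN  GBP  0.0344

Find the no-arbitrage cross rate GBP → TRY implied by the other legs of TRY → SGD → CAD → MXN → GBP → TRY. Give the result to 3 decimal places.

44.042

Known legs of the cycle: 0.0545 × 0.734 × 16.5 × 0.0344 = 0.0227057028
For no arbitrage the full-cycle product must be 1, so the missing rate is 1 / 0.0227057028 ≈ 44.04180.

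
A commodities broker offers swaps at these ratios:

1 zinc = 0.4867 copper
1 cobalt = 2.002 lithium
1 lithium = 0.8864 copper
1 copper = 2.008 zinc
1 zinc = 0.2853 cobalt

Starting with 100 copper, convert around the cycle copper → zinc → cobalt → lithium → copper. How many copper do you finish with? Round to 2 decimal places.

101.66

100 copper × 2.008 = 200.8 zinc
200.8 zinc × 0.2853 = 57.28824 cobalt
57.28824 cobalt × 2.002 = 114.69105648 lithium
114.69105648 lithium × 0.8864 = 101.662152463872 copper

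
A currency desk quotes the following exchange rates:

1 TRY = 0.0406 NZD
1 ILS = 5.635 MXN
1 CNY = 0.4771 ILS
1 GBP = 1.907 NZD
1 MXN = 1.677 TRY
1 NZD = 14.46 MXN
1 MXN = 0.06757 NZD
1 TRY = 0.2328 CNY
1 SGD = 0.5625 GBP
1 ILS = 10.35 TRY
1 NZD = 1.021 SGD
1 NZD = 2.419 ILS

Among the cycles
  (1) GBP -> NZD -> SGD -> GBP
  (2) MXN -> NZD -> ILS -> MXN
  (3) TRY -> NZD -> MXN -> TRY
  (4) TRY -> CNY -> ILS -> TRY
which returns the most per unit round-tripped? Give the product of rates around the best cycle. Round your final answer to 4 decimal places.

1.1496

(1) 1.907 × 1.021 × 0.5625 = 1.09521
(2) 0.06757 × 2.419 × 5.635 = 0.92105
(3) 0.0406 × 14.46 × 1.677 = 0.98453
(4) 0.2328 × 0.4771 × 10.35 = 1.14956
Highest is cycle (4) at 1.1496 (>1, arbitrage).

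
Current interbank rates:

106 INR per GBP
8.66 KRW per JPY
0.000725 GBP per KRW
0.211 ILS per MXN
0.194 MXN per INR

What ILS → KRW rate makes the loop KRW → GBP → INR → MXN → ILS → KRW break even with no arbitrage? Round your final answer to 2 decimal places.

317.89

Known legs of the cycle: 0.000725 × 106 × 0.194 × 0.211 = 0.0031457779
For no arbitrage the full-cycle product must be 1, so the missing rate is 1 / 0.0031457779 ≈ 317.8864.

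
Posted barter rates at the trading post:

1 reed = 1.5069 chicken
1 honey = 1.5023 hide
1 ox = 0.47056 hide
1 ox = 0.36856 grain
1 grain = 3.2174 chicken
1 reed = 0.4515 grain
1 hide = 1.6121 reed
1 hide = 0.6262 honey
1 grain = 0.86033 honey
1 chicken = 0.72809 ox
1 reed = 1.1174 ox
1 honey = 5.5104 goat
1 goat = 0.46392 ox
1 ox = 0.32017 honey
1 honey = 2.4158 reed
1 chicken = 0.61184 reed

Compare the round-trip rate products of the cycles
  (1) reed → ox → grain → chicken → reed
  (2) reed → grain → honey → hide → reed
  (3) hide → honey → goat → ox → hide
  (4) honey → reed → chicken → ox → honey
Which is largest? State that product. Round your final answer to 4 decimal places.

0.9407

(1) 1.1174 × 0.36856 × 3.2174 × 0.61184 = 0.81070
(2) 0.4515 × 0.86033 × 1.5023 × 1.6121 = 0.94074
(3) 0.6262 × 5.5104 × 0.46392 × 0.47056 = 0.75328
(4) 2.4158 × 1.5069 × 0.72809 × 0.32017 = 0.84862
Highest is cycle (2) at 0.9407 (≤1, no arbitrage).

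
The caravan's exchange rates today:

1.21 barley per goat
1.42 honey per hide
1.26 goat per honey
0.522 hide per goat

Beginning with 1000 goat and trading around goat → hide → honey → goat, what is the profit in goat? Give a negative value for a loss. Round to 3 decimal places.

1000 goat × 0.522 = 522 hide
522 hide × 1.42 = 741.24 honey
741.24 honey × 1.26 = 933.9624 goat
Net change: 933.9624 − 1000 = -66.0376 goat

-66.038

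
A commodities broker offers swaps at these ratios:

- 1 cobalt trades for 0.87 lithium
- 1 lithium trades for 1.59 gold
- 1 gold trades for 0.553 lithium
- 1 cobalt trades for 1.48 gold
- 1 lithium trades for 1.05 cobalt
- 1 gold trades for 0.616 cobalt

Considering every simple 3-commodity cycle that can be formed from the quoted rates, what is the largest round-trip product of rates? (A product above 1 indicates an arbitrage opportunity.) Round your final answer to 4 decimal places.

0.8594

cobalt→gold→lithium→cobalt: 1.48 × 0.553 × 1.05 = 0.85936
cobalt→lithium→gold→cobalt: 0.87 × 1.59 × 0.616 = 0.85211
Maximum is cobalt→gold→lithium→cobalt at 0.8594; no arbitrage — every cycle loses value.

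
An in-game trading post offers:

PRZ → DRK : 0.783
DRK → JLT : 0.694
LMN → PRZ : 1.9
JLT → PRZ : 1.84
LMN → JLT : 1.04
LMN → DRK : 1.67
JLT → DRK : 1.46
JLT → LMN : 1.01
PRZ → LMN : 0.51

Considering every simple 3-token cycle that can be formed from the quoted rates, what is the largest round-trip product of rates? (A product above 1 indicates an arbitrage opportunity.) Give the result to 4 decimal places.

JLT→LMN→DRK→JLT: 1.01 × 1.67 × 0.694 = 1.17057
JLT→PRZ→DRK→JLT: 1.84 × 0.783 × 0.694 = 0.99986
JLT→PRZ→LMN→JLT: 1.84 × 0.51 × 1.04 = 0.97594
Maximum is JLT→LMN→DRK→JLT at 1.1706; arbitrage exists.

1.1706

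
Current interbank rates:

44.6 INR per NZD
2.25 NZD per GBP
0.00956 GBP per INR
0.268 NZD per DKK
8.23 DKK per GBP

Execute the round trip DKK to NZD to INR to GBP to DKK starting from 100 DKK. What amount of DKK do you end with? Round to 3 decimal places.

94.043

100 DKK × 0.268 = 26.8 NZD
26.8 NZD × 44.6 = 1195.28 INR
1195.28 INR × 0.00956 = 11.4268768 GBP
11.4268768 GBP × 8.23 = 94.043196064 DKK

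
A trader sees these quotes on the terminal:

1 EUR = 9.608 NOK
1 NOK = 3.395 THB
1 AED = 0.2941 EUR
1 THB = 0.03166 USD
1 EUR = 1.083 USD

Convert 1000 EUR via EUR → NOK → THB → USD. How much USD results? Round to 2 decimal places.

1032.72

1000 EUR × 9.608 = 9608 NOK
9608 NOK × 3.395 = 32619.16 THB
32619.16 THB × 0.03166 = 1032.7226056 USD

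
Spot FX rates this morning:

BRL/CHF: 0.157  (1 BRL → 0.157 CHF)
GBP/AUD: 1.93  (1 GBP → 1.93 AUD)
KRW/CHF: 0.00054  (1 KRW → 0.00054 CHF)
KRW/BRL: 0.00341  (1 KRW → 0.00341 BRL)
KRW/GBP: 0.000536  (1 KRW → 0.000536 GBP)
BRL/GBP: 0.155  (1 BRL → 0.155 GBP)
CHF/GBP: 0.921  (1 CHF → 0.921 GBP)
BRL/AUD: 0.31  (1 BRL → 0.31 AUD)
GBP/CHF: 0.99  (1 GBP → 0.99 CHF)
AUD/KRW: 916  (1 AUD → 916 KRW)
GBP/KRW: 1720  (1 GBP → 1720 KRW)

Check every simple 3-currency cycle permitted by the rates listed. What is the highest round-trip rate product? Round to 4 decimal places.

BRL→AUD→KRW→BRL: 0.31 × 916 × 0.00341 = 0.96830
GBP→AUD→KRW→GBP: 1.93 × 916 × 0.000536 = 0.94758
GBP→KRW→BRL→GBP: 1720 × 0.00341 × 0.155 = 0.90911
CHF→GBP→KRW→CHF: 0.921 × 1720 × 0.00054 = 0.85542
Maximum is BRL→AUD→KRW→BRL at 0.9683; no arbitrage — every cycle loses value.

0.9683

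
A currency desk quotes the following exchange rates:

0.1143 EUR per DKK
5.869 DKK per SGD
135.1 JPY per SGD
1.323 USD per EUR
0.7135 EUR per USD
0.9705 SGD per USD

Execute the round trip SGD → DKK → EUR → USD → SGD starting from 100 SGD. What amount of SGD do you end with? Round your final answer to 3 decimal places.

100 SGD × 5.869 = 586.9 DKK
586.9 DKK × 0.1143 = 67.08267 EUR
67.08267 EUR × 1.323 = 88.75037241 USD
88.75037241 USD × 0.9705 = 86.132236423905 SGD

86.132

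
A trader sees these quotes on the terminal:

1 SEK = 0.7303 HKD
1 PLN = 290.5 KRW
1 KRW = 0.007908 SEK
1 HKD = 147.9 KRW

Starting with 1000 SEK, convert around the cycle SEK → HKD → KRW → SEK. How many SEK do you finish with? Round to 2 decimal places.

1000 SEK × 0.7303 = 730.3 HKD
730.3 HKD × 147.9 = 108011.37 KRW
108011.37 KRW × 0.007908 = 854.15391396 SEK

854.15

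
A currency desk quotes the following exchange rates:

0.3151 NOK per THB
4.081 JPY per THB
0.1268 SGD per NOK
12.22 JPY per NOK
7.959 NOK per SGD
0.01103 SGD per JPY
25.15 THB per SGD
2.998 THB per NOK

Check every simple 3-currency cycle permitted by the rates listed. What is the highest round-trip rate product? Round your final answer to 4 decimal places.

JPY→SGD→THB→JPY: 0.01103 × 25.15 × 4.081 = 1.13209
JPY→SGD→NOK→JPY: 0.01103 × 7.959 × 12.22 = 1.07277
NOK→SGD→THB→NOK: 0.1268 × 25.15 × 0.3151 = 1.00486
Maximum is JPY→SGD→THB→JPY at 1.1321; arbitrage exists.

1.1321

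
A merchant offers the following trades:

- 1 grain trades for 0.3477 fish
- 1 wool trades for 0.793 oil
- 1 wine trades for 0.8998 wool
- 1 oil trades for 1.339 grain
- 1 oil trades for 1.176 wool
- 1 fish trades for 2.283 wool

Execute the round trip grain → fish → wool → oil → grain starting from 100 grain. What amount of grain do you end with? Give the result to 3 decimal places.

84.288

100 grain × 0.3477 = 34.77 fish
34.77 fish × 2.283 = 79.37991 wool
79.37991 wool × 0.793 = 62.94826863 oil
62.94826863 oil × 1.339 = 84.28773169557 grain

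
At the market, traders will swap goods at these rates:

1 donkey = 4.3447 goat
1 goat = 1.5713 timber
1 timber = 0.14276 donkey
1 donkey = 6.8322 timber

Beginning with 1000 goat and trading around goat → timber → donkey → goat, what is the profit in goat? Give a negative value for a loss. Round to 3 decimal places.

1000 goat × 1.5713 = 1571.3 timber
1571.3 timber × 0.14276 = 224.318788 donkey
224.318788 donkey × 4.3447 = 974.5978382236 goat
Net change: 974.5978382236 − 1000 = -25.4021617764 goat

-25.402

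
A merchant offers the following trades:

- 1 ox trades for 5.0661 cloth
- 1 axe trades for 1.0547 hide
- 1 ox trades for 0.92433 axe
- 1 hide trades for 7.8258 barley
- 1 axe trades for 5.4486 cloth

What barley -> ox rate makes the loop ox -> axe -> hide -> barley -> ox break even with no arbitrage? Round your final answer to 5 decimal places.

Known legs of the cycle: 0.92433 × 1.0547 × 7.8258 = 7.6293008217558
For no arbitrage the full-cycle product must be 1, so the missing rate is 1 / 7.6293008217558 ≈ 0.1310736.

0.13107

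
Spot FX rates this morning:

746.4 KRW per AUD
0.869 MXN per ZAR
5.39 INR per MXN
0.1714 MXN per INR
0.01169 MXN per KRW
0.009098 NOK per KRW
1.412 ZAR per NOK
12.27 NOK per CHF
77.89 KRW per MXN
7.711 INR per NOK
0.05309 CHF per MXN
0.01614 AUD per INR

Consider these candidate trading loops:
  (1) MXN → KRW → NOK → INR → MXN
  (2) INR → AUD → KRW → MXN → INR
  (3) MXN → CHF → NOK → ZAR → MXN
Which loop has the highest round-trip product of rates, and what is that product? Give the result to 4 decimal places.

(1) 77.89 × 0.009098 × 7.711 × 0.1714 = 0.93659
(2) 0.01614 × 746.4 × 0.01169 × 5.39 = 0.75906
(3) 0.05309 × 12.27 × 1.412 × 0.869 = 0.79930
Highest is cycle (1) at 0.9366 (≤1, no arbitrage).

0.9366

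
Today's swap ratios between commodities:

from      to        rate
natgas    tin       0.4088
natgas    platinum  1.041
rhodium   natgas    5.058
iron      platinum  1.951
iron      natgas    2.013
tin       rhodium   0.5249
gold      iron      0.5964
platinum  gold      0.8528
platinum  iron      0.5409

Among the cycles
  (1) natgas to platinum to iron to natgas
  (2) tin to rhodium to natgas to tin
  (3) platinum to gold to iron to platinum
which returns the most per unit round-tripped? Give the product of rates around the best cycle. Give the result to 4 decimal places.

(1) 1.041 × 0.5409 × 2.013 = 1.13347
(2) 0.5249 × 5.058 × 0.4088 = 1.08534
(3) 0.8528 × 0.5964 × 1.951 = 0.99230
Highest is cycle (1) at 1.1335 (>1, arbitrage).

1.1335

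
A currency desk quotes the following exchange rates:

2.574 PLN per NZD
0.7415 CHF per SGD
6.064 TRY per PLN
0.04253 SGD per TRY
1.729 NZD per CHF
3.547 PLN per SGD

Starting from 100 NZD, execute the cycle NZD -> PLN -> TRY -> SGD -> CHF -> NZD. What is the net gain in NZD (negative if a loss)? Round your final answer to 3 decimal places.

100 NZD × 2.574 = 257.4 PLN
257.4 PLN × 6.064 = 1560.8736 TRY
1560.8736 TRY × 0.04253 = 66.383954208 SGD
66.383954208 SGD × 0.7415 = 49.223702045232 CHF
49.223702045232 CHF × 1.729 = 85.107780836206128 NZD
Net change: 85.107780836206128 − 100 = -14.892219163793872 NZD

-14.892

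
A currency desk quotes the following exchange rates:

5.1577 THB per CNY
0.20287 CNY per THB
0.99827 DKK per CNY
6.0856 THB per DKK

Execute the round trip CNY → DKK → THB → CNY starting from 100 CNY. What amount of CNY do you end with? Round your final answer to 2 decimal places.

100 CNY × 0.99827 = 99.827 DKK
99.827 DKK × 6.0856 = 607.5071912 THB
607.5071912 THB × 0.20287 = 123.244983878744 CNY

123.24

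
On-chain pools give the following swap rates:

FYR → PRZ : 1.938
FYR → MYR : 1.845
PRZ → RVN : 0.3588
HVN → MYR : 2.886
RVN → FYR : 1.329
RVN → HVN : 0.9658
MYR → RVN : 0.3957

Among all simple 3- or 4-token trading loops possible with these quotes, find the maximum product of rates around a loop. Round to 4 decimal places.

1.1029

MYR→RVN→HVN→MYR: 0.3957 × 0.9658 × 2.886 = 1.10293
MYR→RVN→FYR→MYR: 0.3957 × 1.329 × 1.845 = 0.97026
PRZ→RVN→FYR→PRZ: 0.3588 × 1.329 × 1.938 = 0.92413
Maximum is MYR→RVN→HVN→MYR at 1.1029; arbitrage exists.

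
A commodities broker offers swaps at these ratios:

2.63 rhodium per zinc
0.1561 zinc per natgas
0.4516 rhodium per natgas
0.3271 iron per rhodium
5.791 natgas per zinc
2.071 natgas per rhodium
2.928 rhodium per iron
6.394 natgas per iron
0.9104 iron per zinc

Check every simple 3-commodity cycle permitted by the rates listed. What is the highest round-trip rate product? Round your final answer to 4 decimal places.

0.9445

natgas→rhodium→iron→natgas: 0.4516 × 0.3271 × 6.394 = 0.94451
natgas→zinc→iron→natgas: 0.1561 × 0.9104 × 6.394 = 0.90867
natgas→zinc→rhodium→natgas: 0.1561 × 2.63 × 2.071 = 0.85023
Maximum is natgas→rhodium→iron→natgas at 0.9445; no arbitrage — every cycle loses value.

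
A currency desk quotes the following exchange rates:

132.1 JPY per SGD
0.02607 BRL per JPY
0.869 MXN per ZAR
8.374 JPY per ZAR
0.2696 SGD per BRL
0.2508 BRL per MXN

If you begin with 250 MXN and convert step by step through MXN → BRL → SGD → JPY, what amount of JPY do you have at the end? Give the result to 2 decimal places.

2233.01

250 MXN × 0.2508 = 62.7 BRL
62.7 BRL × 0.2696 = 16.90392 SGD
16.90392 SGD × 132.1 = 2233.007832 JPY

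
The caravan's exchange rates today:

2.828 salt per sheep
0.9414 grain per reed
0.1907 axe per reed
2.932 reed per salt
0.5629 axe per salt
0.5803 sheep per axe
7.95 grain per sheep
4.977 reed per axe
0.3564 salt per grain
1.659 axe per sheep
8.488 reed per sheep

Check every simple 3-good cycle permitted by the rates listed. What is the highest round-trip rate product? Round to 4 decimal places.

0.9837

salt→reed→grain→salt: 2.932 × 0.9414 × 0.3564 = 0.98373
axe→sheep→reed→axe: 0.5803 × 8.488 × 0.1907 = 0.93931
salt→axe→sheep→salt: 0.5629 × 0.5803 × 2.828 = 0.92377
Maximum is salt→reed→grain→salt at 0.9837; no arbitrage — every cycle loses value.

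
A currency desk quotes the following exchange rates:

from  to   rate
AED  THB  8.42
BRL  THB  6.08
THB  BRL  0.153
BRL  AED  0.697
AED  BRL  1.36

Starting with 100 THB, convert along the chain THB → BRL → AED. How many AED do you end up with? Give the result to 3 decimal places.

10.664

100 THB × 0.153 = 15.3 BRL
15.3 BRL × 0.697 = 10.6641 AED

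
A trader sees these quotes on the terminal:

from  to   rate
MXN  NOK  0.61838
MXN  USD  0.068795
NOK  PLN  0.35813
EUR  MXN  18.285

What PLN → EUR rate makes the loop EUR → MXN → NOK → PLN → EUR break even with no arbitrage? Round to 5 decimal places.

0.24695

Known legs of the cycle: 18.285 × 0.61838 × 0.35813 = 4.049403951579
For no arbitrage the full-cycle product must be 1, so the missing rate is 1 / 4.049403951579 ≈ 0.2469499.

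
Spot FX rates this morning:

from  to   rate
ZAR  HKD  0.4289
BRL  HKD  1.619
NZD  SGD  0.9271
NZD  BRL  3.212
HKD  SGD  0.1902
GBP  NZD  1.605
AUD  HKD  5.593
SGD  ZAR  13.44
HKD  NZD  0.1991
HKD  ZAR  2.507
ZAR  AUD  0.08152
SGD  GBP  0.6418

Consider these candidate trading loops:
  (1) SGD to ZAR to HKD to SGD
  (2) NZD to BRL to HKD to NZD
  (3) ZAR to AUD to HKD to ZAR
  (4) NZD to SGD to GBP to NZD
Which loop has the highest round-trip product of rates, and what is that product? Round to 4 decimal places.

1.1430

(1) 13.44 × 0.4289 × 0.1902 = 1.09639
(2) 3.212 × 1.619 × 0.1991 = 1.03537
(3) 0.08152 × 5.593 × 2.507 = 1.14304
(4) 0.9271 × 0.6418 × 1.605 = 0.95500
Highest is cycle (3) at 1.1430 (>1, arbitrage).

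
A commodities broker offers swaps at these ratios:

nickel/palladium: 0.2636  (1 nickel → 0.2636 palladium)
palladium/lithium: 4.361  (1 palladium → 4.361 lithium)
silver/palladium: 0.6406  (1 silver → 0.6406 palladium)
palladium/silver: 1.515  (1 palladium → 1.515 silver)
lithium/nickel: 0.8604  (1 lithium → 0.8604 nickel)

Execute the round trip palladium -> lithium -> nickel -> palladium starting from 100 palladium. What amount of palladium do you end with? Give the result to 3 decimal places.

98.908

100 palladium × 4.361 = 436.1 lithium
436.1 lithium × 0.8604 = 375.22044 nickel
375.22044 nickel × 0.2636 = 98.908107984 palladium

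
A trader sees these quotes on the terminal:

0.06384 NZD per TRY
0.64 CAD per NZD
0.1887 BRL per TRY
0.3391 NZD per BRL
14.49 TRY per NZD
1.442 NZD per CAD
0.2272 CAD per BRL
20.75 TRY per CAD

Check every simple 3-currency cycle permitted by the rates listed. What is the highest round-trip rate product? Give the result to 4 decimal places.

0.9272

TRY→BRL→NZD→TRY: 0.1887 × 0.3391 × 14.49 = 0.92719
TRY→BRL→CAD→TRY: 0.1887 × 0.2272 × 20.75 = 0.88961
TRY→NZD→CAD→TRY: 0.06384 × 0.64 × 20.75 = 0.84780
Maximum is TRY→BRL→NZD→TRY at 0.9272; no arbitrage — every cycle loses value.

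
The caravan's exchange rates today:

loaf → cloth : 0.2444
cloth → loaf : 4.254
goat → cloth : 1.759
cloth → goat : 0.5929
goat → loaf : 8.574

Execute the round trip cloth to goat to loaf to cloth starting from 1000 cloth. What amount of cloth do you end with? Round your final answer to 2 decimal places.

1000 cloth × 0.5929 = 592.9 goat
592.9 goat × 8.574 = 5083.5246 loaf
5083.5246 loaf × 0.2444 = 1242.41341224 cloth

1242.41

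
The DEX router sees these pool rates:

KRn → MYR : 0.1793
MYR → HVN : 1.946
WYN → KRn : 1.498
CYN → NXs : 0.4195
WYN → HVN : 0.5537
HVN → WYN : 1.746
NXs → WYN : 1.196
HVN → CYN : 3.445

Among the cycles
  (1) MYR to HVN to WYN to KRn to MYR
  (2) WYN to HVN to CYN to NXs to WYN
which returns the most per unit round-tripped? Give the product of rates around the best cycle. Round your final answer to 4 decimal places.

(1) 1.946 × 1.746 × 1.498 × 0.1793 = 0.91260
(2) 0.5537 × 3.445 × 0.4195 × 1.196 = 0.95703
Highest is cycle (2) at 0.9570 (≤1, no arbitrage).

0.9570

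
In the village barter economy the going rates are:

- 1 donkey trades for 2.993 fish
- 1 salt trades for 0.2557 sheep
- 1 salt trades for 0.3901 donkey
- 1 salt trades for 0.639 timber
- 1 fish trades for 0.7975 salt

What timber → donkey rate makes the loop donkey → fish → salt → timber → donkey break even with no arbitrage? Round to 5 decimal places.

Known legs of the cycle: 2.993 × 0.7975 × 0.639 = 1.5252402825
For no arbitrage the full-cycle product must be 1, so the missing rate is 1 / 1.5252402825 ≈ 0.6556344.

0.65563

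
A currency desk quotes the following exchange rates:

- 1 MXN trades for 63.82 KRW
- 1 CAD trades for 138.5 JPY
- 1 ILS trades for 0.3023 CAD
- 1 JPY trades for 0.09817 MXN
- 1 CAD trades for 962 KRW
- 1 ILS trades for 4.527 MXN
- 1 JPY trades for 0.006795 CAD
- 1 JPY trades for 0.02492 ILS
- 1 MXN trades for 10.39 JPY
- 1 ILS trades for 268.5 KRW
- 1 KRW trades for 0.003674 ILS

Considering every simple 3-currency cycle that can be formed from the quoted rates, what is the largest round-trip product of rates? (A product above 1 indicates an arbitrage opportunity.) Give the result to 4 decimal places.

MXN→JPY→ILS→MXN: 10.39 × 0.02492 × 4.527 = 1.17213
CAD→KRW→ILS→CAD: 962 × 0.003674 × 0.3023 = 1.06845
KRW→ILS→MXN→KRW: 0.003674 × 4.527 × 63.82 = 1.06147
CAD→JPY→ILS→CAD: 138.5 × 0.02492 × 0.3023 = 1.04336
Maximum is MXN→JPY→ILS→MXN at 1.1721; arbitrage exists.

1.1721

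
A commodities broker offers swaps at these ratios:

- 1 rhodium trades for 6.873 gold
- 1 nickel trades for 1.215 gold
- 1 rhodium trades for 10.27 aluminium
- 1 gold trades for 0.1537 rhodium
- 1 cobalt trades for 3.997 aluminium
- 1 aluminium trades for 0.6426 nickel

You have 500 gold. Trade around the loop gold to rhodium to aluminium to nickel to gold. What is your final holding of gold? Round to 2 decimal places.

616.21

500 gold × 0.1537 = 76.85 rhodium
76.85 rhodium × 10.27 = 789.2495 aluminium
789.2495 aluminium × 0.6426 = 507.1717287 nickel
507.1717287 nickel × 1.215 = 616.2136503705 gold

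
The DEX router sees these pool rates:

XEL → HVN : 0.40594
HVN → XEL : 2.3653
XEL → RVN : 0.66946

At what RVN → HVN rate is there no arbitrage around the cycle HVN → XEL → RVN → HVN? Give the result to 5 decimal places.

0.63152

Known legs of the cycle: 2.3653 × 0.66946 = 1.583473738
For no arbitrage the full-cycle product must be 1, so the missing rate is 1 / 1.583473738 ≈ 0.6315229.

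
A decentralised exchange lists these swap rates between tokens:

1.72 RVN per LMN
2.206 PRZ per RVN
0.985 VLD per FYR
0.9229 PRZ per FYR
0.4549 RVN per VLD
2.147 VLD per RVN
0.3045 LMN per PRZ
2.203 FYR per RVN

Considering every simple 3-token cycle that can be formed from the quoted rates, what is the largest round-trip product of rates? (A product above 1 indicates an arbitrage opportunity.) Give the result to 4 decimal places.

1.1554

PRZ→LMN→RVN→PRZ: 0.3045 × 1.72 × 2.206 = 1.15537
FYR→VLD→RVN→FYR: 0.985 × 0.4549 × 2.203 = 0.98711
Maximum is PRZ→LMN→RVN→PRZ at 1.1554; arbitrage exists.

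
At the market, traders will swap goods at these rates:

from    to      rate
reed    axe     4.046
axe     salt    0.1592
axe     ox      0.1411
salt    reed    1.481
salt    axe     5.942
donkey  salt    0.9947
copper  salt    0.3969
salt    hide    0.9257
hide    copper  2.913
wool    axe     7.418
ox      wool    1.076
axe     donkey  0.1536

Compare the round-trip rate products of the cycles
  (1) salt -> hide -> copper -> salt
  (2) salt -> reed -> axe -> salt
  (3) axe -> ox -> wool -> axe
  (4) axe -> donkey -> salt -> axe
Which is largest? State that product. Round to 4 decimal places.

1.1262

(1) 0.9257 × 2.913 × 0.3969 = 1.07027
(2) 1.481 × 4.046 × 0.1592 = 0.95395
(3) 0.1411 × 1.076 × 7.418 = 1.12623
(4) 0.1536 × 0.9947 × 5.942 = 0.90785
Highest is cycle (3) at 1.1262 (>1, arbitrage).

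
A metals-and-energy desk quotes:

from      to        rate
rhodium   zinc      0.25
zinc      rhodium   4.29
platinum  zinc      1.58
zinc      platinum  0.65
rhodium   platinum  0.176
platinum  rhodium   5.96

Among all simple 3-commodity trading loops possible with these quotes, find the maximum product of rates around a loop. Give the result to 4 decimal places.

zinc→rhodium→platinum→zinc: 4.29 × 0.176 × 1.58 = 1.19296
zinc→platinum→rhodium→zinc: 0.65 × 5.96 × 0.25 = 0.96850
Maximum is zinc→rhodium→platinum→zinc at 1.1930; arbitrage exists.

1.1930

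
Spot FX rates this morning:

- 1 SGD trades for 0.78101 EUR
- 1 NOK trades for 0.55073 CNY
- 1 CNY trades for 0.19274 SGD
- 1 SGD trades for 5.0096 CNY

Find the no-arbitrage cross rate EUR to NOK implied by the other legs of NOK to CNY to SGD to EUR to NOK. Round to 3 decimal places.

12.062

Known legs of the cycle: 0.55073 × 0.19274 × 0.78101 = 0.082902415333202
For no arbitrage the full-cycle product must be 1, so the missing rate is 1 / 0.082902415333202 ≈ 12.06237.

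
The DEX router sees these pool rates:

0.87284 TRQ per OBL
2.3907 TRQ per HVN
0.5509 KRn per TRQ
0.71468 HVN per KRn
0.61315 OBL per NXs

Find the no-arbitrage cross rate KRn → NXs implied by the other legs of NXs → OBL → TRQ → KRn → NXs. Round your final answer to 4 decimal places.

3.3918

Known legs of the cycle: 0.61315 × 0.87284 × 0.5509 = 0.2948316789614
For no arbitrage the full-cycle product must be 1, so the missing rate is 1 / 0.2948316789614 ≈ 3.391766.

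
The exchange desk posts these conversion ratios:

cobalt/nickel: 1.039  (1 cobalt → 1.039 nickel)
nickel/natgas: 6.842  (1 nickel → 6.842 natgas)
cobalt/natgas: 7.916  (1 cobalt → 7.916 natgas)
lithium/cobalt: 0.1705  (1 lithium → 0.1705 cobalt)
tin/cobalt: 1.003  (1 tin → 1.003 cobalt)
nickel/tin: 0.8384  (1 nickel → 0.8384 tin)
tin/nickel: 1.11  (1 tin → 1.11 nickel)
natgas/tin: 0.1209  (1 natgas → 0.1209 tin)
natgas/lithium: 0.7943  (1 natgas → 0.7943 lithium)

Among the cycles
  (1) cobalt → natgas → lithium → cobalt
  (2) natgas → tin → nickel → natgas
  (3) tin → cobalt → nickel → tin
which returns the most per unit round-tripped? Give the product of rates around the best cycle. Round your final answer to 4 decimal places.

(1) 7.916 × 0.7943 × 0.1705 = 1.07205
(2) 0.1209 × 1.11 × 6.842 = 0.91819
(3) 1.003 × 1.039 × 0.8384 = 0.87371
Highest is cycle (1) at 1.0720 (>1, arbitrage).

1.0720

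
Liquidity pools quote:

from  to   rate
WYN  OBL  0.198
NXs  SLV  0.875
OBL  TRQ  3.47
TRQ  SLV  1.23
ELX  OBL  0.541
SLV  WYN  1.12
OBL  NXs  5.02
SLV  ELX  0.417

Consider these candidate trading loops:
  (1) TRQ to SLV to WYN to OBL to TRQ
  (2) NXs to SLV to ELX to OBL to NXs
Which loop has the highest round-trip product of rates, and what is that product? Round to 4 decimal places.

0.9909

(1) 1.23 × 1.12 × 0.198 × 3.47 = 0.94649
(2) 0.875 × 0.417 × 0.541 × 5.02 = 0.99093
Highest is cycle (2) at 0.9909 (≤1, no arbitrage).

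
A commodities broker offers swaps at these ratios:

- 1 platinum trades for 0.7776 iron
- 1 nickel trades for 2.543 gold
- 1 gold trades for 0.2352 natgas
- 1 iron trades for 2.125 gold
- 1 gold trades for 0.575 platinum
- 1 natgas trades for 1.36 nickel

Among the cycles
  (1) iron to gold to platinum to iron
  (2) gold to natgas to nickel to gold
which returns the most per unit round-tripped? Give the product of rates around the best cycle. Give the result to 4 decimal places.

(1) 2.125 × 0.575 × 0.7776 = 0.95013
(2) 0.2352 × 1.36 × 2.543 = 0.81343
Highest is cycle (1) at 0.9501 (≤1, no arbitrage).

0.9501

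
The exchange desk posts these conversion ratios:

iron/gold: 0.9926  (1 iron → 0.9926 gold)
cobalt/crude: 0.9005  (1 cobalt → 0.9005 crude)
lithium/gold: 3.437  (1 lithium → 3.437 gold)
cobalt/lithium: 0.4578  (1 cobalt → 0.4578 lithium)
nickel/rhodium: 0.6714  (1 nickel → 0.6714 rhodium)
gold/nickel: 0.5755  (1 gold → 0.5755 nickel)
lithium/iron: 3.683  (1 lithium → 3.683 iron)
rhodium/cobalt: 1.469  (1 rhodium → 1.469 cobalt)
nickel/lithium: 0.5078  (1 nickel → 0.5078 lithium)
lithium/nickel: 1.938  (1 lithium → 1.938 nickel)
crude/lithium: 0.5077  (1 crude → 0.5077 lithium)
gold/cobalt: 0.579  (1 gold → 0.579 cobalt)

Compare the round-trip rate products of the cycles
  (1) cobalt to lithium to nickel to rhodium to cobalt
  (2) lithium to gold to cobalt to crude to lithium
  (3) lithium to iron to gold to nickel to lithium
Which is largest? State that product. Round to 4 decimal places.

(1) 0.4578 × 1.938 × 0.6714 × 1.469 = 0.87505
(2) 3.437 × 0.579 × 0.9005 × 0.5077 = 0.90981
(3) 3.683 × 0.9926 × 0.5755 × 0.5078 = 1.06835
Highest is cycle (3) at 1.0684 (>1, arbitrage).

1.0684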